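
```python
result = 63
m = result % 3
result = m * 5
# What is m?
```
Trace:
  result=63
  result=63, m=0
  result=0, m=0

Final answer: 0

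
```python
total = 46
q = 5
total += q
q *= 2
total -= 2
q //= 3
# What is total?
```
Trace:
  total=46
  total=46, q=5
  total=51, q=5
  total=51, q=10
  total=49, q=10
  total=49, q=3

Final answer: 49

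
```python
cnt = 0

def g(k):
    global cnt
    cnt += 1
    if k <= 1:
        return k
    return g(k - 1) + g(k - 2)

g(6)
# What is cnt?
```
Call trace (a repeated sub-call is expanded the first time; later identical calls just restate its return value):
g(k=6)
  g(k=5)
    g(k=4)
      g(k=3)
        g(k=2)
          g(k=1)
          -> return 1
          g(k=0)
          -> return 0
        -> return 1
        g(k=1)
        -> return 1
      -> return 2
      g(k=2) -> return 1  (same call as traced above)
    -> return 3
    g(k=3) -> return 2  (same call as traced above)
  -> return 5
  g(k=4) -> return 3  (same call as traced above)
-> return 8

cnt is incremented once per call, so count the calls in each subtree. Let C(k) = number of calls made by g(k).
C(0) = C(1) = 1 (base case, no recursion); C(k) = 1 + C(k - 1) + C(k - 2) otherwise.
C(2) = 1 + C(1) + C(0) = 1 + 1 + 1 = 3
C(3) = 1 + C(2) + C(1) = 1 + 3 + 1 = 5
C(4) = 1 + C(3) + C(2) = 1 + 5 + 3 = 9
C(5) = 1 + C(4) + C(3) = 1 + 9 + 5 = 15
C(6) = 1 + C(5) + C(4) = 1 + 15 + 9 = 25
cnt = C(6) = 25

Final answer: 25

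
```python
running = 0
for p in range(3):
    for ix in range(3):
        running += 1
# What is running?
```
Trace:
  running=0
  running=1, p=0, ix=0
  running=2, p=0, ix=1
  running=3, p=0, ix=2
  running=4, p=1, ix=0
  running=5, p=1, ix=1
  running=6, p=1, ix=2
  running=7, p=2, ix=0
  running=8, p=2, ix=1
  running=9, p=2, ix=2

Final answer: 9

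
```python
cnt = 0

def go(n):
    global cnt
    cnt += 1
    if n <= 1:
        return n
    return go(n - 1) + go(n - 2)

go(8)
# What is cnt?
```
Call trace (a repeated sub-call is expanded the first time; later identical calls just restate its return value):
go(n=8)
  go(n=7)
    go(n=6)
      go(n=5)
        go(n=4)
          go(n=3)
            go(n=2)
              go(n=1)
              -> return 1
              go(n=0)
              -> return 0
            -> return 1
            go(n=1)
            -> return 1
          -> return 2
          go(n=2) -> return 1  (same call as traced above)
        -> return 3
        go(n=3) -> return 2  (same call as traced above)
      -> return 5
      go(n=4) -> return 3  (same call as traced above)
    -> return 8
    go(n=5) -> return 5  (same call as traced above)
  -> return 13
  go(n=6) -> return 8  (same call as traced above)
-> return 21

cnt is incremented once per call, so count the calls in each subtree. Let C(n) = number of calls made by go(n).
C(0) = C(1) = 1 (base case, no recursion); C(n) = 1 + C(n - 1) + C(n - 2) otherwise.
C(2) = 1 + C(1) + C(0) = 1 + 1 + 1 = 3
C(3) = 1 + C(2) + C(1) = 1 + 3 + 1 = 5
C(4) = 1 + C(3) + C(2) = 1 + 5 + 3 = 9
C(5) = 1 + C(4) + C(3) = 1 + 9 + 5 = 15
C(6) = 1 + C(5) + C(4) = 1 + 15 + 9 = 25
C(7) = 1 + C(6) + C(5) = 1 + 25 + 15 = 41
C(8) = 1 + C(7) + C(6) = 1 + 41 + 25 = 67
cnt = C(8) = 67

Final answer: 67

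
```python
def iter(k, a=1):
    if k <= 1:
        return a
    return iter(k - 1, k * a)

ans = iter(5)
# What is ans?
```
Call trace:
iter(k=5, a=1)
  iter(k=4, a=5)
    iter(k=3, a=20)
      iter(k=2, a=60)
        iter(k=1, a=120)
        -> return 120
      -> return 120
    -> return 120
  -> return 120
-> return 120

Final answer: 120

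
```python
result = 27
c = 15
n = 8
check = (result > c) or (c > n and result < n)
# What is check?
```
Trace:
  result=27
  result=27, c=15
  result=27, c=15, n=8
  result=27, c=15, n=8, check=True

Final answer: True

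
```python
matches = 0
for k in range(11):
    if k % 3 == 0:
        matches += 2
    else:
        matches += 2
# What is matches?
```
Trace:
  matches=0
  matches=2, k=0
  matches=4, k=1
  matches=6, k=2
  matches=8, k=3
  matches=10, k=4
  matches=12, k=5
  matches=14, k=6
  matches=16, k=7
  matches=18, k=8
  matches=20, k=9
  matches=22, k=10

Final answer: 22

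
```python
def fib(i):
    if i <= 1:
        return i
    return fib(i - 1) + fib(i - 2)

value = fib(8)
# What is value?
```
Call trace (a repeated sub-call is expanded the first time; later identical calls just restate its return value):
fib(i=8)
  fib(i=7)
    fib(i=6)
      fib(i=5)
        fib(i=4)
          fib(i=3)
            fib(i=2)
              fib(i=1)
              -> return 1
              fib(i=0)
              -> return 0
            -> return 1
            fib(i=1)
            -> return 1
          -> return 2
          fib(i=2) -> return 1  (same call as traced above)
        -> return 3
        fib(i=3) -> return 2  (same call as traced above)
      -> return 5
      fib(i=4) -> return 3  (same call as traced above)
    -> return 8
    fib(i=5) -> return 5  (same call as traced above)
  -> return 13
  fib(i=6) -> return 8  (same call as traced above)
-> return 21

Final answer: 21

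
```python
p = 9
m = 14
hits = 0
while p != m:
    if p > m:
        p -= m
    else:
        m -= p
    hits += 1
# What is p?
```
Trace:
  p=9
  p=9, m=14
  p=9, m=14, hits=0
  p=9, m=5, hits=1
  p=4, m=5, hits=2
  p=4, m=1, hits=3
  p=3, m=1, hits=4
  p=2, m=1, hits=5
  p=1, m=1, hits=6

Final answer: 1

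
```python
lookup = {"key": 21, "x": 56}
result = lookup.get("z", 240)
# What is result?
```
Trace:
  lookup={'key': 21, 'x': 56}
  lookup={'key': 21, 'x': 56}, result=240

Final answer: 240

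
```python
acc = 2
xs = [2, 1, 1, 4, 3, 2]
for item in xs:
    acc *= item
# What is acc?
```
Trace:
  acc=2
  acc=4, item=2
  acc=4, item=1
  acc=4, item=1
  acc=16, item=4
  acc=48, item=3
  acc=96, item=2

Final answer: 96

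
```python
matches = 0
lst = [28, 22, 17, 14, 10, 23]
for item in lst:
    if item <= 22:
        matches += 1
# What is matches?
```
Trace:
  matches=0
  matches=0, item=28
  matches=1, item=22
  matches=2, item=17
  matches=3, item=14
  matches=4, item=10
  matches=4, item=23

Final answer: 4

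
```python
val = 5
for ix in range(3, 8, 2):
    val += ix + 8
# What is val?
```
Trace:
  val=5
  val=16, ix=3
  val=29, ix=5
  val=44, ix=7

Final answer: 44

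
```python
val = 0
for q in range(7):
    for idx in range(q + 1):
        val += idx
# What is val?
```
Trace:
  val=0
  val=0, q=0, idx=0
  val=0, q=1, idx=0
  val=1, q=1, idx=1
  val=1, q=2, idx=0
  val=2, q=2, idx=1
  val=4, q=2, idx=2
  val=4, q=3, idx=0
  val=5, q=3, idx=1
  val=7, q=3, idx=2
  val=10, q=3, idx=3
  val=10, q=4, idx=0
  val=11, q=4, idx=1
  val=13, q=4, idx=2
  val=16, q=4, idx=3
  val=20, q=4, idx=4
  val=20, q=5, idx=0
  val=21, q=5, idx=1
  val=23, q=5, idx=2
  val=26, q=5, idx=3
  val=30, q=5, idx=4
  val=35, q=5, idx=5
  val=35, q=6, idx=0
  val=36, q=6, idx=1
  val=38, q=6, idx=2
  val=41, q=6, idx=3
  val=45, q=6, idx=4
  val=50, q=6, idx=5
  val=56, q=6, idx=6

Final answer: 56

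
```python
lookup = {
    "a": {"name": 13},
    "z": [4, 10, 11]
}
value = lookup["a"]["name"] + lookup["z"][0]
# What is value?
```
Trace:
  lookup={'a': {'name': 13}, 'z': [4, 10, 11]}
  lookup={'a': {'name': 13}, 'z': [4, 10, 11]}, value=17

Final answer: 17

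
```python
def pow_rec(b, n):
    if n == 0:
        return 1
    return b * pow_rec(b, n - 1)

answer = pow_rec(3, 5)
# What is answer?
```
Call trace:
pow_rec(b=3, n=5)
  pow_rec(b=3, n=4)
    pow_rec(b=3, n=3)
      pow_rec(b=3, n=2)
        pow_rec(b=3, n=1)
          pow_rec(b=3, n=0)
          -> return 1
        -> return 3
      -> return 9
    -> return 27
  -> return 81
-> return 243

Final answer: 243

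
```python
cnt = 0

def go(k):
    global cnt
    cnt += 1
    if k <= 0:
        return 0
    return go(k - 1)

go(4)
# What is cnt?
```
Call trace:
go(k=4)
  go(k=3)
    go(k=2)
      go(k=1)
        go(k=0)
        -> return 0
      -> return 0
    -> return 0
  -> return 0
-> return 0

cnt is incremented once per call. go is entered once for each k = 4, 3, 2, 1, 0 (the k <= 0 call returns without recursing), i.e. 4 + 1 calls.
cnt = 5

Final answer: 5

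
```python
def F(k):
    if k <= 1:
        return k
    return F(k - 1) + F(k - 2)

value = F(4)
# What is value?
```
Call trace (a repeated sub-call is expanded the first time; later identical calls just restate its return value):
F(k=4)
  F(k=3)
    F(k=2)
      F(k=1)
      -> return 1
      F(k=0)
      -> return 0
    -> return 1
    F(k=1)
    -> return 1
  -> return 2
  F(k=2) -> return 1  (same call as traced above)
-> return 3

Final answer: 3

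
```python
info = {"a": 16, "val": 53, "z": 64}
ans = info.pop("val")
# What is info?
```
Trace:
  info={'a': 16, 'val': 53, 'z': 64}
  info={'a': 16, 'z': 64}, ans=53

Final answer: {'a': 16, 'z': 64}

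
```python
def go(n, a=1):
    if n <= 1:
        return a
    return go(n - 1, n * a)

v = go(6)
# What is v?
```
Call trace:
go(n=6, a=1)
  go(n=5, a=6)
    go(n=4, a=30)
      go(n=3, a=120)
        go(n=2, a=360)
          go(n=1, a=720)
          -> return 720
        -> return 720
      -> return 720
    -> return 720
  -> return 720
-> return 720

Final answer: 720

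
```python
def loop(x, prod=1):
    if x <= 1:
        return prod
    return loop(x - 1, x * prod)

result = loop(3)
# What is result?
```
Call trace:
loop(x=3, prod=1)
  loop(x=2, prod=3)
    loop(x=1, prod=6)
    -> return 6
  -> return 6
-> return 6

Final answer: 6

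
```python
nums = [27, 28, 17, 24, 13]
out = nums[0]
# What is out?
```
Trace:
  nums=[27, 28, 17, 24, 13]
  nums=[27, 28, 17, 24, 13], out=27

Final answer: 27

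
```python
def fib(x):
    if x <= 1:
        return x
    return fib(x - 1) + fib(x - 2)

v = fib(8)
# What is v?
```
Call trace (a repeated sub-call is expanded the first time; later identical calls just restate its return value):
fib(x=8)
  fib(x=7)
    fib(x=6)
      fib(x=5)
        fib(x=4)
          fib(x=3)
            fib(x=2)
              fib(x=1)
              -> return 1
              fib(x=0)
              -> return 0
            -> return 1
            fib(x=1)
            -> return 1
          -> return 2
          fib(x=2) -> return 1  (same call as traced above)
        -> return 3
        fib(x=3) -> return 2  (same call as traced above)
      -> return 5
      fib(x=4) -> return 3  (same call as traced above)
    -> return 8
    fib(x=5) -> return 5  (same call as traced above)
  -> return 13
  fib(x=6) -> return 8  (same call as traced above)
-> return 21

Final answer: 21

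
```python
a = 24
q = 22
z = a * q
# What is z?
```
Trace:
  a=24
  a=24, q=22
  a=24, q=22, z=528

Final answer: 528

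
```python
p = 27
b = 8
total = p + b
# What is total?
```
Trace:
  p=27
  p=27, b=8
  p=27, b=8, total=35

Final answer: 35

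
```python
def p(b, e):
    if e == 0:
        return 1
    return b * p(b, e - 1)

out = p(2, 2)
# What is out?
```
Call trace:
p(b=2, e=2)
  p(b=2, e=1)
    p(b=2, e=0)
    -> return 1
  -> return 2
-> return 4

Final answer: 4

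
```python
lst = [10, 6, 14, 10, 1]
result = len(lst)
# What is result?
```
Trace:
  lst=[10, 6, 14, 10, 1]
  lst=[10, 6, 14, 10, 1], result=5

Final answer: 5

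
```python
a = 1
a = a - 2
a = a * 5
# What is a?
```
Trace:
  a=1
  a=-1
  a=-5

Final answer: -5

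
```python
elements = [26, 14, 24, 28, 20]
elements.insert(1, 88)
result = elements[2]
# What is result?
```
Trace:
  elements=[26, 14, 24, 28, 20]
  elements=[26, 88, 14, 24, 28, 20]
  elements=[26, 88, 14, 24, 28, 20], result=14

Final answer: 14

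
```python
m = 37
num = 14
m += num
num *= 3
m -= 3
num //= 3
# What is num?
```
Trace:
  m=37
  m=37, num=14
  m=51, num=14
  m=51, num=42
  m=48, num=42
  m=48, num=14

Final answer: 14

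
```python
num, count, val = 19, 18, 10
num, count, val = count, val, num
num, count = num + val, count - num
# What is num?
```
Trace:
  num=19, count=18, val=10
  num=18, count=10, val=19
  num=37, count=-8, val=19

Final answer: 37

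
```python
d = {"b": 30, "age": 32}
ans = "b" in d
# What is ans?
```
Trace:
  d={'b': 30, 'age': 32}
  d={'b': 30, 'age': 32}, ans=True

Final answer: True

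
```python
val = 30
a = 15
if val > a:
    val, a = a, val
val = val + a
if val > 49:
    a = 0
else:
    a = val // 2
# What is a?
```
Trace:
  val=30
  val=30, a=15
  val=15, a=30
  val=45, a=30
  val=45, a=22

Final answer: 22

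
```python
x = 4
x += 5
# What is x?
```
Trace:
  x=4
  x=9

Final answer: 9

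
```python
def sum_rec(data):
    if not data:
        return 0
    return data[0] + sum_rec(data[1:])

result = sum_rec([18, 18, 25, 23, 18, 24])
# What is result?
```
Call trace:
sum_rec(data=[18, 18, 25, 23, 18, 24])
  sum_rec(data=[18, 25, 23, 18, 24])
    sum_rec(data=[25, 23, 18, 24])
      sum_rec(data=[23, 18, 24])
        sum_rec(data=[18, 24])
          sum_rec(data=[24])
            sum_rec(data=[])
            -> return 0
          -> return 24
        -> return 42
      -> return 65
    -> return 90
  -> return 108
-> return 126

Final answer: 126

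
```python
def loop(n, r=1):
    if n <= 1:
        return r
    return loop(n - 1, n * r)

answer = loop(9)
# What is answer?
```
Call trace:
loop(n=9, r=1)
  loop(n=8, r=9)
    loop(n=7, r=72)
      loop(n=6, r=504)
        loop(n=5, r=3024)
          loop(n=4, r=15120)
            loop(n=3, r=60480)
              loop(n=2, r=181440)
                loop(n=1, r=362880)
                -> return 362880
              -> return 362880
            -> return 362880
          -> return 362880
        -> return 362880
      -> return 362880
    -> return 362880
  -> return 362880
-> return 362880

Final answer: 362880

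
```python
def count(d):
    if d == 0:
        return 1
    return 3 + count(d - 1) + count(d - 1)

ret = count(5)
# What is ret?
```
Call trace (a repeated sub-call is expanded the first time; later identical calls just restate its return value):
count(d=5)
  count(d=4)
    count(d=3)
      count(d=2)
        count(d=1)
          count(d=0)
          -> return 1
          count(d=0)
          -> return 1
        -> return 5
        count(d=1) -> return 5  (same call as traced above)
      -> return 13
      count(d=2) -> return 13  (same call as traced above)
    -> return 29
    count(d=3) -> return 29  (same call as traced above)
  -> return 61
  count(d=4) -> return 61  (same call as traced above)
-> return 125

Final answer: 125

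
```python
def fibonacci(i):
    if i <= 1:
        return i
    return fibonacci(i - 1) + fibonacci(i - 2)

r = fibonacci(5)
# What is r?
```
Call trace (a repeated sub-call is expanded the first time; later identical calls just restate its return value):
fibonacci(i=5)
  fibonacci(i=4)
    fibonacci(i=3)
      fibonacci(i=2)
        fibonacci(i=1)
        -> return 1
        fibonacci(i=0)
        -> return 0
      -> return 1
      fibonacci(i=1)
      -> return 1
    -> return 2
    fibonacci(i=2) -> return 1  (same call as traced above)
  -> return 3
  fibonacci(i=3) -> return 2  (same call as traced above)
-> return 5

Final answer: 5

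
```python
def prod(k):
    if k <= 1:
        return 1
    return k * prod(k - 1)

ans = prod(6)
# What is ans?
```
Call trace:
prod(k=6)
  prod(k=5)
    prod(k=4)
      prod(k=3)
        prod(k=2)
          prod(k=1)
          -> return 1
        -> return 2
      -> return 6
    -> return 24
  -> return 120
-> return 720

Final answer: 720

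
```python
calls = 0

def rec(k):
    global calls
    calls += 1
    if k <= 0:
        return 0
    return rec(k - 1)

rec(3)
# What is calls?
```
Call trace:
rec(k=3)
  rec(k=2)
    rec(k=1)
      rec(k=0)
      -> return 0
    -> return 0
  -> return 0
-> return 0

calls is incremented once per call. rec is entered once for each k = 3, 2, 1, 0 (the k <= 0 call returns without recursing), i.e. 3 + 1 calls.
calls = 4

Final answer: 4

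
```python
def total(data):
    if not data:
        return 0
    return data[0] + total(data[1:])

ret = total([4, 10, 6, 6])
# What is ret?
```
Call trace:
total(data=[4, 10, 6, 6])
  total(data=[10, 6, 6])
    total(data=[6, 6])
      total(data=[6])
        total(data=[])
        -> return 0
      -> return 6
    -> return 12
  -> return 22
-> return 26

Final answer: 26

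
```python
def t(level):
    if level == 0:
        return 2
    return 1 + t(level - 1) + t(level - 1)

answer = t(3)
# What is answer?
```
Call trace (a repeated sub-call is expanded the first time; later identical calls just restate its return value):
t(level=3)
  t(level=2)
    t(level=1)
      t(level=0)
      -> return 2
      t(level=0)
      -> return 2
    -> return 5
    t(level=1) -> return 5  (same call as traced above)
  -> return 11
  t(level=2) -> return 11  (same call as traced above)
-> return 23

Final answer: 23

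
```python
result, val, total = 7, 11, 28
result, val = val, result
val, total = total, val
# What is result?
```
Trace:
  result=7, val=11, total=28
  result=11, val=7, total=28
  result=11, val=28, total=7

Final answer: 11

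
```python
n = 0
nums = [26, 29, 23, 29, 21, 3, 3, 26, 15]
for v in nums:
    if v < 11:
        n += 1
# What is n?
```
Trace:
  n=0
  n=0, v=26
  n=0, v=29
  n=0, v=23
  n=0, v=29
  n=0, v=21
  n=1, v=3
  n=2, v=3
  n=2, v=26
  n=2, v=15

Final answer: 2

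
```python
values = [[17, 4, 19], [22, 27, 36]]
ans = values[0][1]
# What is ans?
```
Trace:
  values=[[17, 4, 19], [22, 27, 36]]
  values=[[17, 4, 19], [22, 27, 36]], ans=4

Final answer: 4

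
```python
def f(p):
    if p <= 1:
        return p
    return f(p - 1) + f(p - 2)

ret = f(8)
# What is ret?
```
Call trace (a repeated sub-call is expanded the first time; later identical calls just restate its return value):
f(p=8)
  f(p=7)
    f(p=6)
      f(p=5)
        f(p=4)
          f(p=3)
            f(p=2)
              f(p=1)
              -> return 1
              f(p=0)
              -> return 0
            -> return 1
            f(p=1)
            -> return 1
          -> return 2
          f(p=2) -> return 1  (same call as traced above)
        -> return 3
        f(p=3) -> return 2  (same call as traced above)
      -> return 5
      f(p=4) -> return 3  (same call as traced above)
    -> return 8
    f(p=5) -> return 5  (same call as traced above)
  -> return 13
  f(p=6) -> return 8  (same call as traced above)
-> return 21

Final answer: 21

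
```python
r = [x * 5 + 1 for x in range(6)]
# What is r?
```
Trace:
  x=0
  x=1
  x=2
  x=3
  x=4
  x=5
  r=[1, 6, 11, 16, 21, 26]

Final answer: [1, 6, 11, 16, 21, 26]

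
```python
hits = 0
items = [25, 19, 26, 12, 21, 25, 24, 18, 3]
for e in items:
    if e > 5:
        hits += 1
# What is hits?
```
Trace:
  hits=0
  hits=1, e=25
  hits=2, e=19
  hits=3, e=26
  hits=4, e=12
  hits=5, e=21
  hits=6, e=25
  hits=7, e=24
  hits=8, e=18
  hits=8, e=3

Final answer: 8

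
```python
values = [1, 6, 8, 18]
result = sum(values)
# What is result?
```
Trace:
  values=[1, 6, 8, 18]
  values=[1, 6, 8, 18], result=33

Final answer: 33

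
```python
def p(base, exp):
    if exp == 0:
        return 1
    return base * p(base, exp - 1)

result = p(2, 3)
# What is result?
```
Call trace:
p(base=2, exp=3)
  p(base=2, exp=2)
    p(base=2, exp=1)
      p(base=2, exp=0)
      -> return 1
    -> return 2
  -> return 4
-> return 8

Final answer: 8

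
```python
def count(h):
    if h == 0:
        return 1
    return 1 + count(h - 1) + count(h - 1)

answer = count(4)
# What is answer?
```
Call trace (a repeated sub-call is expanded the first time; later identical calls just restate its return value):
count(h=4)
  count(h=3)
    count(h=2)
      count(h=1)
        count(h=0)
        -> return 1
        count(h=0)
        -> return 1
      -> return 3
      count(h=1) -> return 3  (same call as traced above)
    -> return 7
    count(h=2) -> return 7  (same call as traced above)
  -> return 15
  count(h=3) -> return 15  (same call as traced above)
-> return 31

Final answer: 31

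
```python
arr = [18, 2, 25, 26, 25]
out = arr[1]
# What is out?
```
Trace:
  arr=[18, 2, 25, 26, 25]
  arr=[18, 2, 25, 26, 25], out=2

Final answer: 2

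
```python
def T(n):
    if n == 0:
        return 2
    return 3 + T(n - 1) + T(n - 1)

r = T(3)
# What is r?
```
Call trace (a repeated sub-call is expanded the first time; later identical calls just restate its return value):
T(n=3)
  T(n=2)
    T(n=1)
      T(n=0)
      -> return 2
      T(n=0)
      -> return 2
    -> return 7
    T(n=1) -> return 7  (same call as traced above)
  -> return 17
  T(n=2) -> return 17  (same call as traced above)
-> return 37

Final answer: 37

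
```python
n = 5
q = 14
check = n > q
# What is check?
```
Trace:
  n=5
  n=5, q=14
  n=5, q=14, check=False

Final answer: False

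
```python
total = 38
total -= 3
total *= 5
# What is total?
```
Trace:
  total=38
  total=35
  total=175

Final answer: 175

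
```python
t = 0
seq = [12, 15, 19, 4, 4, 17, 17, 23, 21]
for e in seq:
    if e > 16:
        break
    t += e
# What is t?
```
Trace:
  t=0
  t=12, e=12
  t=27, e=15
  t=27, e=19

Final answer: 27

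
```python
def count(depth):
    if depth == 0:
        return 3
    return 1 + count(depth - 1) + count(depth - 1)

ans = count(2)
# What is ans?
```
Call trace (a repeated sub-call is expanded the first time; later identical calls just restate its return value):
count(depth=2)
  count(depth=1)
    count(depth=0)
    -> return 3
    count(depth=0)
    -> return 3
  -> return 7
  count(depth=1) -> return 7  (same call as traced above)
-> return 15

Final answer: 15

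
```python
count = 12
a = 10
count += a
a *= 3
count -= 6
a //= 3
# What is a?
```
Trace:
  count=12
  count=12, a=10
  count=22, a=10
  count=22, a=30
  count=16, a=30
  count=16, a=10

Final answer: 10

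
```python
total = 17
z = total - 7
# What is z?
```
Trace:
  total=17
  total=17, z=10

Final answer: 10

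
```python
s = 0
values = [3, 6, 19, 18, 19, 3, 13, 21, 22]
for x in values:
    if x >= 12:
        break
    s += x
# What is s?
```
Trace:
  s=0
  s=3, x=3
  s=9, x=6
  s=9, x=19

Final answer: 9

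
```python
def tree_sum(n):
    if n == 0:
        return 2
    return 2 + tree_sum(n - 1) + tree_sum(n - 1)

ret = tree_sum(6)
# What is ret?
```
Call trace (a repeated sub-call is expanded the first time; later identical calls just restate its return value):
tree_sum(n=6)
  tree_sum(n=5)
    tree_sum(n=4)
      tree_sum(n=3)
        tree_sum(n=2)
          tree_sum(n=1)
            tree_sum(n=0)
            -> return 2
            tree_sum(n=0)
            -> return 2
          -> return 6
          tree_sum(n=1) -> return 6  (same call as traced above)
        -> return 14
        tree_sum(n=2) -> return 14  (same call as traced above)
      -> return 30
      tree_sum(n=3) -> return 30  (same call as traced above)
    -> return 62
    tree_sum(n=4) -> return 62  (same call as traced above)
  -> return 126
  tree_sum(n=5) -> return 126  (same call as traced above)
-> return 254

Final answer: 254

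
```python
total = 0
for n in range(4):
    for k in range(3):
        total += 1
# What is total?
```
Trace:
  total=0
  total=1, n=0, k=0
  total=2, n=0, k=1
  total=3, n=0, k=2
  total=4, n=1, k=0
  total=5, n=1, k=1
  total=6, n=1, k=2
  total=7, n=2, k=0
  total=8, n=2, k=1
  total=9, n=2, k=2
  total=10, n=3, k=0
  total=11, n=3, k=1
  total=12, n=3, k=2

Final answer: 12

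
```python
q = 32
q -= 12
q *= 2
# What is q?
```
Trace:
  q=32
  q=20
  q=40

Final answer: 40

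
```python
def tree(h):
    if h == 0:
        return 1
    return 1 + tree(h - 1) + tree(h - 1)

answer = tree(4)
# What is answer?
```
Call trace (a repeated sub-call is expanded the first time; later identical calls just restate its return value):
tree(h=4)
  tree(h=3)
    tree(h=2)
      tree(h=1)
        tree(h=0)
        -> return 1
        tree(h=0)
        -> return 1
      -> return 3
      tree(h=1) -> return 3  (same call as traced above)
    -> return 7
    tree(h=2) -> return 7  (same call as traced above)
  -> return 15
  tree(h=3) -> return 15  (same call as traced above)
-> return 31

Final answer: 31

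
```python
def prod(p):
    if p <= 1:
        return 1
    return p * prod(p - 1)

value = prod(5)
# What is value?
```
Call trace:
prod(p=5)
  prod(p=4)
    prod(p=3)
      prod(p=2)
        prod(p=1)
        -> return 1
      -> return 2
    -> return 6
  -> return 24
-> return 120

Final answer: 120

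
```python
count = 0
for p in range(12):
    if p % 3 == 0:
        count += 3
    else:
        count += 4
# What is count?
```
Trace:
  count=0
  count=3, p=0
  count=7, p=1
  count=11, p=2
  count=14, p=3
  count=18, p=4
  count=22, p=5
  count=25, p=6
  count=29, p=7
  count=33, p=8
  count=36, p=9
  count=40, p=10
  count=44, p=11

Final answer: 44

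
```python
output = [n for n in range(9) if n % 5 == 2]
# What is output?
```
Trace:
  n=0
  n=1
  n=2
  n=3
  n=4
  n=5
  n=6
  n=7
  n=8
  output=[2, 7]

Final answer: [2, 7]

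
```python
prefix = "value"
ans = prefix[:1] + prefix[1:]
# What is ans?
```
Trace:
  prefix='value'
  prefix='value', ans='value'

Final answer: 'value'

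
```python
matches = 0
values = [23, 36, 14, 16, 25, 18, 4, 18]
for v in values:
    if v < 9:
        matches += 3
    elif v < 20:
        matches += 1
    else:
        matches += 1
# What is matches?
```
Trace:
  matches=0
  matches=1, v=23
  matches=2, v=36
  matches=3, v=14
  matches=4, v=16
  matches=5, v=25
  matches=6, v=18
  matches=9, v=4
  matches=10, v=18

Final answer: 10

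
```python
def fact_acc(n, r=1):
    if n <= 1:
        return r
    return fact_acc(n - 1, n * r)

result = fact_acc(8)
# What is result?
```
Call trace:
fact_acc(n=8, r=1)
  fact_acc(n=7, r=8)
    fact_acc(n=6, r=56)
      fact_acc(n=5, r=336)
        fact_acc(n=4, r=1680)
          fact_acc(n=3, r=6720)
            fact_acc(n=2, r=20160)
              fact_acc(n=1, r=40320)
              -> return 40320
            -> return 40320
          -> return 40320
        -> return 40320
      -> return 40320
    -> return 40320
  -> return 40320
-> return 40320

Final answer: 40320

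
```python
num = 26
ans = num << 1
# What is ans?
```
Trace:
  num=26
  num=26, ans=52

Final answer: 52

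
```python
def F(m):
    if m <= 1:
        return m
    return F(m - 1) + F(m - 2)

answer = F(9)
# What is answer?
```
Call trace (a repeated sub-call is expanded the first time; later identical calls just restate its return value):
F(m=9)
  F(m=8)
    F(m=7)
      F(m=6)
        F(m=5)
          F(m=4)
            F(m=3)
              F(m=2)
                F(m=1)
                -> return 1
                F(m=0)
                -> return 0
              -> return 1
              F(m=1)
              -> return 1
            -> return 2
            F(m=2) -> return 1  (same call as traced above)
          -> return 3
          F(m=3) -> return 2  (same call as traced above)
        -> return 5
        F(m=4) -> return 3  (same call as traced above)
      -> return 8
      F(m=5) -> return 5  (same call as traced above)
    -> return 13
    F(m=6) -> return 8  (same call as traced above)
  -> return 21
  F(m=7) -> return 13  (same call as traced above)
-> return 34

Final answer: 34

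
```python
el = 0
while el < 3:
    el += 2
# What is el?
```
Trace:
  el=0
  el=2
  el=4

Final answer: 4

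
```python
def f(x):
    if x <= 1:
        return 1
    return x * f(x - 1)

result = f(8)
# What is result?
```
Call trace:
f(x=8)
  f(x=7)
    f(x=6)
      f(x=5)
        f(x=4)
          f(x=3)
            f(x=2)
              f(x=1)
              -> return 1
            -> return 2
          -> return 6
        -> return 24
      -> return 120
    -> return 720
  -> return 5040
-> return 40320

Final answer: 40320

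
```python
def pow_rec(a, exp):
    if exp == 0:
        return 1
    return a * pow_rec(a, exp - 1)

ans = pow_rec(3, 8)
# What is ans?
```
Call trace:
pow_rec(a=3, exp=8)
  pow_rec(a=3, exp=7)
    pow_rec(a=3, exp=6)
      pow_rec(a=3, exp=5)
        pow_rec(a=3, exp=4)
          pow_rec(a=3, exp=3)
            pow_rec(a=3, exp=2)
              pow_rec(a=3, exp=1)
                pow_rec(a=3, exp=0)
                -> return 1
              -> return 3
            -> return 9
          -> return 27
        -> return 81
      -> return 243
    -> return 729
  -> return 2187
-> return 6561

Final answer: 6561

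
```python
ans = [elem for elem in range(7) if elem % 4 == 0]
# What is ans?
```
Trace:
  elem=0
  elem=1
  elem=2
  elem=3
  elem=4
  elem=5
  elem=6
  ans=[0, 4]

Final answer: [0, 4]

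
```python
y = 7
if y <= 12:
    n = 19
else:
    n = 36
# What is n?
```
Trace:
  y=7
  y=7, n=19

Final answer: 19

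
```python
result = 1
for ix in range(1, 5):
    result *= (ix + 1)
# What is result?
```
Trace:
  result=1
  result=2, ix=1
  result=6, ix=2
  result=24, ix=3
  result=120, ix=4

Final answer: 120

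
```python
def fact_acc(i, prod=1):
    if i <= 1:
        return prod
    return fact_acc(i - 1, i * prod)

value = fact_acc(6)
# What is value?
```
Call trace:
fact_acc(i=6, prod=1)
  fact_acc(i=5, prod=6)
    fact_acc(i=4, prod=30)
      fact_acc(i=3, prod=120)
        fact_acc(i=2, prod=360)
          fact_acc(i=1, prod=720)
          -> return 720
        -> return 720
      -> return 720
    -> return 720
  -> return 720
-> return 720

Final answer: 720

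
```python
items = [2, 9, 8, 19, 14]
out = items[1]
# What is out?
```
Trace:
  items=[2, 9, 8, 19, 14]
  items=[2, 9, 8, 19, 14], out=9

Final answer: 9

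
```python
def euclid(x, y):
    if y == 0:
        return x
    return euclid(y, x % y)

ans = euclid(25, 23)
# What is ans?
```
Call trace:
euclid(x=25, y=23)
  euclid(x=23, y=2)
    euclid(x=2, y=1)
      euclid(x=1, y=0)
      -> return 1
    -> return 1
  -> return 1
-> return 1

Final answer: 1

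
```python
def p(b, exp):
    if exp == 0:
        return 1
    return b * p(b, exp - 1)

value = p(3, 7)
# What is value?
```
Call trace:
p(b=3, exp=7)
  p(b=3, exp=6)
    p(b=3, exp=5)
      p(b=3, exp=4)
        p(b=3, exp=3)
          p(b=3, exp=2)
            p(b=3, exp=1)
              p(b=3, exp=0)
              -> return 1
            -> return 3
          -> return 9
        -> return 27
      -> return 81
    -> return 243
  -> return 729
-> return 2187

Final answer: 2187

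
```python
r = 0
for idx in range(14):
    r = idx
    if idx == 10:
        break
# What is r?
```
Trace:
  r=0
  r=0, idx=0
  r=1, idx=1
  r=2, idx=2
  r=3, idx=3
  r=4, idx=4
  r=5, idx=5
  r=6, idx=6
  r=7, idx=7
  r=8, idx=8
  r=9, idx=9
  r=10, idx=10

Final answer: 10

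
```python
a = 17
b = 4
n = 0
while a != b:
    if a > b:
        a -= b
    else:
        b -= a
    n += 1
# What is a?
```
Trace:
  a=17
  a=17, b=4
  a=17, b=4, n=0
  a=13, b=4, n=1
  a=9, b=4, n=2
  a=5, b=4, n=3
  a=1, b=4, n=4
  a=1, b=3, n=5
  a=1, b=2, n=6
  a=1, b=1, n=7

Final answer: 1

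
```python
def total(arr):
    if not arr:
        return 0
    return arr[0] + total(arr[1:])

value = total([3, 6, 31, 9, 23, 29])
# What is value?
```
Call trace:
total(arr=[3, 6, 31, 9, 23, 29])
  total(arr=[6, 31, 9, 23, 29])
    total(arr=[31, 9, 23, 29])
      total(arr=[9, 23, 29])
        total(arr=[23, 29])
          total(arr=[29])
            total(arr=[])
            -> return 0
          -> return 29
        -> return 52
      -> return 61
    -> return 92
  -> return 98
-> return 101

Final answer: 101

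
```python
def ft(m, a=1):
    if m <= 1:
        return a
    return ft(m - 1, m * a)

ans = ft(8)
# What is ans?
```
Call trace:
ft(m=8, a=1)
  ft(m=7, a=8)
    ft(m=6, a=56)
      ft(m=5, a=336)
        ft(m=4, a=1680)
          ft(m=3, a=6720)
            ft(m=2, a=20160)
              ft(m=1, a=40320)
              -> return 40320
            -> return 40320
          -> return 40320
        -> return 40320
      -> return 40320
    -> return 40320
  -> return 40320
-> return 40320

Final answer: 40320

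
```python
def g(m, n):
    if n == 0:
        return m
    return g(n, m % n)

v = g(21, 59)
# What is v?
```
Call trace:
g(m=21, n=59)
  g(m=59, n=21)
    g(m=21, n=17)
      g(m=17, n=4)
        g(m=4, n=1)
          g(m=1, n=0)
          -> return 1
        -> return 1
      -> return 1
    -> return 1
  -> return 1
-> return 1

Final answer: 1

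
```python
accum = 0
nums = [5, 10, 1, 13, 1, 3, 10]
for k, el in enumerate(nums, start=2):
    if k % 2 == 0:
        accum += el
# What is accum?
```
Trace:
  accum=0
  accum=5, k=2, el=5
  accum=5, k=3, el=10
  accum=6, k=4, el=1
  accum=6, k=5, el=13
  accum=7, k=6, el=1
  accum=7, k=7, el=3
  accum=17, k=8, el=10

Final answer: 17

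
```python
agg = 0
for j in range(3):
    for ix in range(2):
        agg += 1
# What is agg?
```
Trace:
  agg=0
  agg=1, j=0, ix=0
  agg=2, j=0, ix=1
  agg=3, j=1, ix=0
  agg=4, j=1, ix=1
  agg=5, j=2, ix=0
  agg=6, j=2, ix=1

Final answer: 6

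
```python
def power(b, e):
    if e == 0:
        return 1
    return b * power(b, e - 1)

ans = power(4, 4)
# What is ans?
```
Call trace:
power(b=4, e=4)
  power(b=4, e=3)
    power(b=4, e=2)
      power(b=4, e=1)
        power(b=4, e=0)
        -> return 1
      -> return 4
    -> return 16
  -> return 64
-> return 256

Final answer: 256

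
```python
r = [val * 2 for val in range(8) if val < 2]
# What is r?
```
Trace:
  val=0
  val=1
  val=2
  val=3
  val=4
  val=5
  val=6
  val=7
  r=[0, 2]

Final answer: [0, 2]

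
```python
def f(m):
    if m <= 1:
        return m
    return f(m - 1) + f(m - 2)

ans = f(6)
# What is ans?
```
Call trace (a repeated sub-call is expanded the first time; later identical calls just restate its return value):
f(m=6)
  f(m=5)
    f(m=4)
      f(m=3)
        f(m=2)
          f(m=1)
          -> return 1
          f(m=0)
          -> return 0
        -> return 1
        f(m=1)
        -> return 1
      -> return 2
      f(m=2) -> return 1  (same call as traced above)
    -> return 3
    f(m=3) -> return 2  (same call as traced above)
  -> return 5
  f(m=4) -> return 3  (same call as traced above)
-> return 8

Final answer: 8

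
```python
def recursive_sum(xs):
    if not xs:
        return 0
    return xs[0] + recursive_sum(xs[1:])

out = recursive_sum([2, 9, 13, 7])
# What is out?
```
Call trace:
recursive_sum(xs=[2, 9, 13, 7])
  recursive_sum(xs=[9, 13, 7])
    recursive_sum(xs=[13, 7])
      recursive_sum(xs=[7])
        recursive_sum(xs=[])
        -> return 0
      -> return 7
    -> return 20
  -> return 29
-> return 31

Final answer: 31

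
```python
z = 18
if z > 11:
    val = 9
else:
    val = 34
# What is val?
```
Trace:
  z=18
  z=18, val=9

Final answer: 9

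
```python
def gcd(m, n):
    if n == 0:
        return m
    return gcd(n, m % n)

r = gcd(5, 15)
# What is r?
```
Call trace:
gcd(m=5, n=15)
  gcd(m=15, n=5)
    gcd(m=5, n=0)
    -> return 5
  -> return 5
-> return 5

Final answer: 5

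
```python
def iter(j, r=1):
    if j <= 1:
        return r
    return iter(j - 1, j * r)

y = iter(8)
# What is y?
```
Call trace:
iter(j=8, r=1)
  iter(j=7, r=8)
    iter(j=6, r=56)
      iter(j=5, r=336)
        iter(j=4, r=1680)
          iter(j=3, r=6720)
            iter(j=2, r=20160)
              iter(j=1, r=40320)
              -> return 40320
            -> return 40320
          -> return 40320
        -> return 40320
      -> return 40320
    -> return 40320
  -> return 40320
-> return 40320

Final answer: 40320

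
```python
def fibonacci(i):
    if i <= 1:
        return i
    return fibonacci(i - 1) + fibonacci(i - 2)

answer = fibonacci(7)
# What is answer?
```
Call trace (a repeated sub-call is expanded the first time; later identical calls just restate its return value):
fibonacci(i=7)
  fibonacci(i=6)
    fibonacci(i=5)
      fibonacci(i=4)
        fibonacci(i=3)
          fibonacci(i=2)
            fibonacci(i=1)
            -> return 1
            fibonacci(i=0)
            -> return 0
          -> return 1
          fibonacci(i=1)
          -> return 1
        -> return 2
        fibonacci(i=2) -> return 1  (same call as traced above)
      -> return 3
      fibonacci(i=3) -> return 2  (same call as traced above)
    -> return 5
    fibonacci(i=4) -> return 3  (same call as traced above)
  -> return 8
  fibonacci(i=5) -> return 5  (same call as traced above)
-> return 13

Final answer: 13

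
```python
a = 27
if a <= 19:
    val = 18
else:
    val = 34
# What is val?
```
Trace:
  a=27
  a=27, val=34

Final answer: 34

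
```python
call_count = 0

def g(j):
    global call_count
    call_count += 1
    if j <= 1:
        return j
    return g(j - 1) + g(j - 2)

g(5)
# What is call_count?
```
Call trace (a repeated sub-call is expanded the first time; later identical calls just restate its return value):
g(j=5)
  g(j=4)
    g(j=3)
      g(j=2)
        g(j=1)
        -> return 1
        g(j=0)
        -> return 0
      -> return 1
      g(j=1)
      -> return 1
    -> return 2
    g(j=2) -> return 1  (same call as traced above)
  -> return 3
  g(j=3) -> return 2  (same call as traced above)
-> return 5

call_count is incremented once per call, so count the calls in each subtree. Let C(j) = number of calls made by g(j).
C(0) = C(1) = 1 (base case, no recursion); C(j) = 1 + C(j - 1) + C(j - 2) otherwise.
C(2) = 1 + C(1) + C(0) = 1 + 1 + 1 = 3
C(3) = 1 + C(2) + C(1) = 1 + 3 + 1 = 5
C(4) = 1 + C(3) + C(2) = 1 + 5 + 3 = 9
C(5) = 1 + C(4) + C(3) = 1 + 9 + 5 = 15
call_count = C(5) = 15

Final answer: 15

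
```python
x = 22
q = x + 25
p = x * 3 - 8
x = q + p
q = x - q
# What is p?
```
Trace:
  x=22
  x=22, q=47
  x=22, q=47, p=58
  x=105, q=47, p=58
  x=105, q=58, p=58

Final answer: 58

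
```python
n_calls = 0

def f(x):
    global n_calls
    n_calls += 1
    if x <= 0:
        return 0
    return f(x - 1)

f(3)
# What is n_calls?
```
Call trace:
f(x=3)
  f(x=2)
    f(x=1)
      f(x=0)
      -> return 0
    -> return 0
  -> return 0
-> return 0

n_calls is incremented once per call. f is entered once for each x = 3, 2, 1, 0 (the x <= 0 call returns without recursing), i.e. 3 + 1 calls.
n_calls = 4

Final answer: 4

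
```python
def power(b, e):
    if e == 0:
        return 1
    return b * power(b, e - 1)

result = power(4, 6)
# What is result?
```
Call trace:
power(b=4, e=6)
  power(b=4, e=5)
    power(b=4, e=4)
      power(b=4, e=3)
        power(b=4, e=2)
          power(b=4, e=1)
            power(b=4, e=0)
            -> return 1
          -> return 4
        -> return 16
      -> return 64
    -> return 256
  -> return 1024
-> return 4096

Final answer: 4096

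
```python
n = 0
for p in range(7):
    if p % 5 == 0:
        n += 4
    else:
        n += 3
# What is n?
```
Trace:
  n=0
  n=4, p=0
  n=7, p=1
  n=10, p=2
  n=13, p=3
  n=16, p=4
  n=20, p=5
  n=23, p=6

Final answer: 23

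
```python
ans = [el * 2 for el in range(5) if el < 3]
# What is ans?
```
Trace:
  el=0
  el=1
  el=2
  el=3
  el=4
  ans=[0, 2, 4]

Final answer: [0, 2, 4]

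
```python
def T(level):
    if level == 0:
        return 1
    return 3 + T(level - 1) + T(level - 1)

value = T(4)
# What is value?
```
Call trace (a repeated sub-call is expanded the first time; later identical calls just restate its return value):
T(level=4)
  T(level=3)
    T(level=2)
      T(level=1)
        T(level=0)
        -> return 1
        T(level=0)
        -> return 1
      -> return 5
      T(level=1) -> return 5  (same call as traced above)
    -> return 13
    T(level=2) -> return 13  (same call as traced above)
  -> return 29
  T(level=3) -> return 29  (same call as traced above)
-> return 61

Final answer: 61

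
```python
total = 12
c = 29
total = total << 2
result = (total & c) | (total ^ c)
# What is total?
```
Trace:
  total=12
  total=12, c=29
  total=48, c=29
  total=48, c=29, result=61

Final answer: 48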